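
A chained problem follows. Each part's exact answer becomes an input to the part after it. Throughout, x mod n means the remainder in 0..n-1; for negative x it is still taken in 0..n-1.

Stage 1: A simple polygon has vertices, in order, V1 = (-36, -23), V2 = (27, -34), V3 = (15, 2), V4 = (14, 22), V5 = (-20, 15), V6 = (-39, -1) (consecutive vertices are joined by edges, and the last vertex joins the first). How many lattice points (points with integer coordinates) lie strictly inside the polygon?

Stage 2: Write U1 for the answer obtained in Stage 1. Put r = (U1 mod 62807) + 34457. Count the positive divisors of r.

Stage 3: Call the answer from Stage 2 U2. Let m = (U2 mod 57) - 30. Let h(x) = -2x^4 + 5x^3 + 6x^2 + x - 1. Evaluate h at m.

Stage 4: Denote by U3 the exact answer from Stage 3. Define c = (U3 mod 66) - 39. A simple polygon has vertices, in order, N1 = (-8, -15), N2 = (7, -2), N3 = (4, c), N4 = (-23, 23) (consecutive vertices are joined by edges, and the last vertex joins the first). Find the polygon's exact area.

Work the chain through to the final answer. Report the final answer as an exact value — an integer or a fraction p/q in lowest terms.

555

Stage 1: cross terms: (-36*-34 - 27*-23)=1845, (27*2 - 15*-34)=564, (15*22 - 14*2)=302, (14*15 - -20*22)=650, (-20*-1 - -39*15)=605, (-39*-23 - -36*-1)=861; twice the area = |4827| = 4827; area = 4827/2; boundary points = 1 + 12 + 1 + 1 + 1 + 1 = 17; strictly interior points = area - boundary/2 + 1 = 2406; answer 2406
Stage 2: U1 = 2406; r = 36863; 36863 = 191 * 193; number of divisors = (1+1) * (1+1) = 4; answer 4
Stage 3: U2 = 4; m = -26; -2*(-26)^4 + 5*(-26)^3 + 6*(-26)^2 + 1*(-26)^1 - 1 = (-913952) + (-87880) + (4056) + (-26) + (-1) = -997803; answer -997803
Stage 4: U3 = -997803; c = 12; cross terms: (-8*-2 - 7*-15)=121, (7*12 - 4*-2)=92, (4*23 - -23*12)=368, (-23*-15 - -8*23)=529; twice the area = |1110| = 1110; area = 555; answer 555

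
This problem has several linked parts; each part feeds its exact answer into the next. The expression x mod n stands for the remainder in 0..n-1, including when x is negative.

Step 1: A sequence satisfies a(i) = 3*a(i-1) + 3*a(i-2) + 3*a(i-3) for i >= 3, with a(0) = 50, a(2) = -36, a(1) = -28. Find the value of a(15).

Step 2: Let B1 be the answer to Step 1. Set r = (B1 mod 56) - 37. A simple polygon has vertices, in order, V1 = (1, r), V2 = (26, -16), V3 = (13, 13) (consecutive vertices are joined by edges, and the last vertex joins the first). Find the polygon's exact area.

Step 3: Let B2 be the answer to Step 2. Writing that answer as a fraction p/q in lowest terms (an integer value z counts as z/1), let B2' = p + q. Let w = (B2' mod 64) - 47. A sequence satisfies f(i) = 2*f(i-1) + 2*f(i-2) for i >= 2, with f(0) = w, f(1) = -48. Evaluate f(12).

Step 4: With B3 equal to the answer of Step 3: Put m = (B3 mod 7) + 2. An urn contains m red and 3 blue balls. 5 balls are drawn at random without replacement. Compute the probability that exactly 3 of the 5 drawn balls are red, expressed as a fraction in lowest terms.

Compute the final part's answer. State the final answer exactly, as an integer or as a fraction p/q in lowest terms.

4/11

Step 1: a(3) = 3*(-36) + 3*(-28) + 3*(50) = -42; iterating: a(3)=-42, a(4)=-318, a(5)=-1188, a(6)=-4644, a(7)=-18450, a(8)=-72846, a(9)=-287820, a(10)=-1137348, a(11)=-4494042, a(12)=-17757630, a(13)=-70167060, a(14)=-277256196, a(15)=-1095542658; answer -1095542658
Step 2: B1 = -1095542658; r = -23; cross terms: (1*-16 - 26*-23)=582, (26*13 - 13*-16)=546, (13*-23 - 1*13)=-312; twice the area = |816| = 816; area = 408; answer 408
Step 3: B2 = 408; threaded value p + q = 409; w = -22; f(2) = 2*(-48) + 2*(-22) = -140; iterating: f(2)=-140, f(3)=-376, f(4)=-1032, f(5)=-2816, f(6)=-7696, f(7)=-21024, f(8)=-57440, f(9)=-156928, f(10)=-428736, f(11)=-1171328, f(12)=-3200128; answer -3200128
Step 4: B3 = -3200128; m = 8; total draws C(11,5) = 462; favorable C(8,3)*C(3,2) = 168; P = 4/11; answer 4/11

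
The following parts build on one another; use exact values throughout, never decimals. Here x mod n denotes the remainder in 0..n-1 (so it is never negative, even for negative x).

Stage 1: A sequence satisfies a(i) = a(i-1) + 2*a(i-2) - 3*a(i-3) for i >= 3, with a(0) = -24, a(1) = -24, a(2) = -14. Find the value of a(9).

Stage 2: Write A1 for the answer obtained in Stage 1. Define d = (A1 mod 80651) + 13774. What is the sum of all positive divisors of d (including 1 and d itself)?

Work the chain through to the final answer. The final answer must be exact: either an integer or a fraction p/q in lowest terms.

26310

Stage 1: a(3) = 1*(-14) + 2*(-24) - 3*(-24) = 10; iterating: a(3)=10, a(4)=54, a(5)=116, a(6)=194, a(7)=264, a(8)=304, a(9)=250; answer 250
Stage 2: A1 = 250; d = 14024; 14024 = 2^3 * 1753; sigma = (1 + 2 + 4 + 8) * (1 + 1753) = 15 * 1754 = 26310; answer 26310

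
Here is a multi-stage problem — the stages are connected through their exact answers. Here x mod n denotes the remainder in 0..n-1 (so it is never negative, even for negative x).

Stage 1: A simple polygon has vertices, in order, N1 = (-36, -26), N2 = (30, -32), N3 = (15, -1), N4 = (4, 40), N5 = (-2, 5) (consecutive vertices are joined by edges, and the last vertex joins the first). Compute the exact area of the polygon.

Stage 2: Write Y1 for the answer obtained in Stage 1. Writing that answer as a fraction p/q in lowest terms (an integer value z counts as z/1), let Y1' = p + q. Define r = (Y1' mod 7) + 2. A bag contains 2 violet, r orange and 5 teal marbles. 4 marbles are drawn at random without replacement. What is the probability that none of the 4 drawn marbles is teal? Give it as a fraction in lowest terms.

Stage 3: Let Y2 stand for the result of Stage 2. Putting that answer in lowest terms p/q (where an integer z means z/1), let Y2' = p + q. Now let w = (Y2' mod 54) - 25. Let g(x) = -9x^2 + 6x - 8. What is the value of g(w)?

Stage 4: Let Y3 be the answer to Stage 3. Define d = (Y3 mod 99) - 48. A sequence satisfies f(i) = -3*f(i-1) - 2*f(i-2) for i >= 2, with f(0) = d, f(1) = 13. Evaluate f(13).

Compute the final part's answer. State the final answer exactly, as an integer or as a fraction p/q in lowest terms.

163813

Stage 1: cross terms: (-36*-32 - 30*-26)=1932, (30*-1 - 15*-32)=450, (15*40 - 4*-1)=604, (4*5 - -2*40)=100, (-2*-26 - -36*5)=232; twice the area = |3318| = 3318; area = 1659; answer 1659
Stage 2: Y1 = 1659; threaded value p + q = 1660; r = 3; total draws C(10,4) = 210; favorable C(5,4) = 5; P = 1/42; answer 1/42
Stage 3: Y2 = 1/42; threaded value p + q = 43; w = 18; -9*(18)^2 + 6*(18)^1 - 8 = (-2916) + (108) + (-8) = -2816; answer -2816
Stage 4: Y3 = -2816; d = 7; f(2) = -3*(13) - 2*(7) = -53; iterating: f(2)=-53, f(3)=133, f(4)=-293, f(5)=613, f(6)=-1253, f(7)=2533, f(8)=-5093, f(9)=10213, f(10)=-20453, f(11)=40933, f(12)=-81893, f(13)=163813; answer 163813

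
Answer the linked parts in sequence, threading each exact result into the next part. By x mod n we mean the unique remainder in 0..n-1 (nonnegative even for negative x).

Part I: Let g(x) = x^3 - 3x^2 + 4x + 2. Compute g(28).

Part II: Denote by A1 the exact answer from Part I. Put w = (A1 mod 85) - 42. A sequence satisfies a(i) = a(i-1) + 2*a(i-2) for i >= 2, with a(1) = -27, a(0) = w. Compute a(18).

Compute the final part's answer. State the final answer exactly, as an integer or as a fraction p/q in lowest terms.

873847

Part I: 1*(28)^3 - 3*(28)^2 + 4*(28)^1 + 2 = (21952) + (-2352) + (112) + (2) = 19714; answer 19714
Part II: A1 = 19714; w = 37; a(2) = 1*(-27) + 2*(37) = 47; iterating: a(2)=47, a(3)=-7, a(4)=87, a(5)=73, a(6)=247, a(7)=393, a(8)=887, a(9)=1673, a(10)=3447, a(11)=6793, a(12)=13687, a(13)=27273, a(14)=54647, a(15)=109193, a(16)=218487, a(17)=436873, a(18)=873847; answer 873847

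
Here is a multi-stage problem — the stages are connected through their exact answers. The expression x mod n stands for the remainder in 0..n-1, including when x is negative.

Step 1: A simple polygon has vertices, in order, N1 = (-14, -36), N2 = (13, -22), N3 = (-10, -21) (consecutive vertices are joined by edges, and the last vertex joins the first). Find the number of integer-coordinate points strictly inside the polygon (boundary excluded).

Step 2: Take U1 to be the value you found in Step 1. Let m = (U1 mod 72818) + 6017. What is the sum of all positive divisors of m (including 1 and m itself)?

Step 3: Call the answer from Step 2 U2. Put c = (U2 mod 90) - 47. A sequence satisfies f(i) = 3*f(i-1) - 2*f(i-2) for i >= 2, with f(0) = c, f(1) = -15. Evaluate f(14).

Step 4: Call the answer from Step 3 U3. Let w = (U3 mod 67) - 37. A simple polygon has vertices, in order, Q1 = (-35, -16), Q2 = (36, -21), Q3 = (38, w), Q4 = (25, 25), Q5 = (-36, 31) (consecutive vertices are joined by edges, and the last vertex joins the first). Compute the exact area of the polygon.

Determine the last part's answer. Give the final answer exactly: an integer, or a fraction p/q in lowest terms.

Step 1: cross terms: (-14*-22 - 13*-36)=776, (13*-21 - -10*-22)=-493, (-10*-36 - -14*-21)=66; twice the area = |349| = 349; area = 349/2; boundary points = 1 + 1 + 1 = 3; strictly interior points = area - boundary/2 + 1 = 174; answer 174
Step 2: U1 = 174; m = 6191; 6191 = 41 * 151; sigma = (1 + 41) * (1 + 151) = 42 * 152 = 6384; answer 6384
Step 3: U2 = 6384; c = 37; f(2) = 3*(-15) - 2*(37) = -119; iterating: f(2)=-119, f(3)=-327, f(4)=-743, f(5)=-1575, f(6)=-3239, f(7)=-6567, f(8)=-13223, f(9)=-26535, f(10)=-53159, f(11)=-106407, f(12)=-212903, f(13)=-425895, f(14)=-851879; answer -851879
Step 4: U3 = -851879; w = -11; cross terms: (-35*-21 - 36*-16)=1311, (36*-11 - 38*-21)=402, (38*25 - 25*-11)=1225, (25*31 - -36*25)=1675, (-36*-16 - -35*31)=1661; twice the area = |6274| = 6274; area = 3137; answer 3137

3137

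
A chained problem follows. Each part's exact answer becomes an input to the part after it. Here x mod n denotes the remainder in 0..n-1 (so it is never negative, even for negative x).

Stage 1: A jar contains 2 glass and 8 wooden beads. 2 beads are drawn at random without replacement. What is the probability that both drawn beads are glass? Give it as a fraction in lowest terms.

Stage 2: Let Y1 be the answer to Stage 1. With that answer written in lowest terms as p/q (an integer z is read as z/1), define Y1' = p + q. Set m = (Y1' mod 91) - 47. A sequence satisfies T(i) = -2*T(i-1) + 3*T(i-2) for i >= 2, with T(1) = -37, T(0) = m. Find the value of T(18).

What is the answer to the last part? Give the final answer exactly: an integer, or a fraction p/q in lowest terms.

3486784391

Stage 1: total draws C(10,2) = 45; favorable C(2,2) = 1; P = 1/45; answer 1/45
Stage 2: Y1 = 1/45; threaded value p + q = 46; m = -1; T(2) = -2*(-37) + 3*(-1) = 71; iterating: T(2)=71, T(3)=-253, T(4)=719, T(5)=-2197, T(6)=6551, T(7)=-19693, T(8)=59039, T(9)=-177157, T(10)=531431, T(11)=-1594333, T(12)=4782959, T(13)=-14348917, T(14)=43046711, T(15)=-129140173, T(16)=387420479, T(17)=-1162261477, T(18)=3486784391; answer 3486784391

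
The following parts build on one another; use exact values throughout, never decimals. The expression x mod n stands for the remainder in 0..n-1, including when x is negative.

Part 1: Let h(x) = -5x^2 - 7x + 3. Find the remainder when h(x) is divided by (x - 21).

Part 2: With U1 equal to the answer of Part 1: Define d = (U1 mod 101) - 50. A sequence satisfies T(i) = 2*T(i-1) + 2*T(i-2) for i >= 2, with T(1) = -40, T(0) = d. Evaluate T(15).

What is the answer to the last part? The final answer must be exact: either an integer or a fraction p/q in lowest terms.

Part 1: remainder = value at the root: -5*(21)^2 - 7*(21)^1 + 3 = (-2205) + (-147) + (3) = -2349; answer -2349
Part 2: U1 = -2349; d = 25; T(2) = 2*(-40) + 2*(25) = -30; iterating: T(2)=-30, T(3)=-140, T(4)=-340, T(5)=-960, T(6)=-2600, T(7)=-7120, T(8)=-19440, T(9)=-53120, T(10)=-145120, T(11)=-396480, T(12)=-1083200, T(13)=-2959360, T(14)=-8085120, T(15)=-22088960; answer -22088960

-22088960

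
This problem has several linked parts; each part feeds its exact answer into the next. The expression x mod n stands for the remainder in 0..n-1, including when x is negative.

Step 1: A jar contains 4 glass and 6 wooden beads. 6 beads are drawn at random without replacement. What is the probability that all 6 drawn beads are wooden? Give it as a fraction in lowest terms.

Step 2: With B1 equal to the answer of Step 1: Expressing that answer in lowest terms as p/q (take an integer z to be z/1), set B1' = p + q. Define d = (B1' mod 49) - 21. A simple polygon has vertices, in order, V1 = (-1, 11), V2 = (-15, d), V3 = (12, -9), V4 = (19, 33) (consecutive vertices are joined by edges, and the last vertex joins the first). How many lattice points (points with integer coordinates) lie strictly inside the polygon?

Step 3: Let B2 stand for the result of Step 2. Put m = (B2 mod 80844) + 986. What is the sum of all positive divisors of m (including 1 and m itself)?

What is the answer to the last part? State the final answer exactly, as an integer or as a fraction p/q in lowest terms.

2364

Step 1: total draws C(10,6) = 210; favorable C(6,6) = 1; P = 1/210; answer 1/210
Step 2: B1 = 1/210; threaded value p + q = 211; d = -6; cross terms: (-1*-6 - -15*11)=171, (-15*-9 - 12*-6)=207, (12*33 - 19*-9)=567, (19*11 - -1*33)=242; twice the area = |1187| = 1187; area = 1187/2; boundary points = 1 + 3 + 7 + 2 = 13; strictly interior points = area - boundary/2 + 1 = 588; answer 588
Step 3: B2 = 588; m = 1574; 1574 = 2 * 787; sigma = (1 + 2) * (1 + 787) = 3 * 788 = 2364; answer 2364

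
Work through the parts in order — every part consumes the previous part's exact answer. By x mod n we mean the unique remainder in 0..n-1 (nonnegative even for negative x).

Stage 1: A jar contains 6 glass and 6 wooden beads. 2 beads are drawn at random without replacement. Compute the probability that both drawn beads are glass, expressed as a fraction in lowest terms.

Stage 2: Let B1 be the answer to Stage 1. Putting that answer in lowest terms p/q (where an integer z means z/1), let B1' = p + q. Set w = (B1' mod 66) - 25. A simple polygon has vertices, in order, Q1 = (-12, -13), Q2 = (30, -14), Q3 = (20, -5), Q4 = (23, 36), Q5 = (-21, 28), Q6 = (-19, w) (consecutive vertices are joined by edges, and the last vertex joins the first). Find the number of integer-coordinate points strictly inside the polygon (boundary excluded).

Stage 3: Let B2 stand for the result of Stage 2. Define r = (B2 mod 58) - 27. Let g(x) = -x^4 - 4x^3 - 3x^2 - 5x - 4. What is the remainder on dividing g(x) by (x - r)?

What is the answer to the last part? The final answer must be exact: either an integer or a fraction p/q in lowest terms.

-37925

Stage 1: total draws C(12,2) = 66; favorable C(6,2) = 15; P = 5/22; answer 5/22
Stage 2: B1 = 5/22; threaded value p + q = 27; w = 2; cross terms: (-12*-14 - 30*-13)=558, (30*-5 - 20*-14)=130, (20*36 - 23*-5)=835, (23*28 - -21*36)=1400, (-21*2 - -19*28)=490, (-19*-13 - -12*2)=271; twice the area = |3684| = 3684; area = 1842; boundary points = 1 + 1 + 1 + 4 + 2 + 1 = 10; strictly interior points = area - boundary/2 + 1 = 1838; answer 1838
Stage 3: B2 = 1838; r = 13; remainder = value at the root: -1*(13)^4 - 4*(13)^3 - 3*(13)^2 - 5*(13)^1 - 4 = (-28561) + (-8788) + (-507) + (-65) + (-4) = -37925; answer -37925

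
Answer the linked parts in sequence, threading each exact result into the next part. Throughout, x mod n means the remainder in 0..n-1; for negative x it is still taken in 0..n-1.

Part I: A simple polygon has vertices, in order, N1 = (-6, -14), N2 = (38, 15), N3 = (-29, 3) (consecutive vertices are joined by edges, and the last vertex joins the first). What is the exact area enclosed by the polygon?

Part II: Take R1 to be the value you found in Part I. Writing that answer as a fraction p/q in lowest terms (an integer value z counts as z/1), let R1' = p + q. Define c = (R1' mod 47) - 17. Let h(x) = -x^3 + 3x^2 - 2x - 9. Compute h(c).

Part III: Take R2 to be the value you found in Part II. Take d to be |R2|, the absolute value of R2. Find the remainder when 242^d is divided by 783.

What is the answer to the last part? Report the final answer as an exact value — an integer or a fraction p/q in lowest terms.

Part I: cross terms: (-6*15 - 38*-14)=442, (38*3 - -29*15)=549, (-29*-14 - -6*3)=424; twice the area = |1415| = 1415; area = 1415/2; answer 1415/2
Part II: R1 = 1415/2; threaded value p + q = 1417; c = -10; -1*(-10)^3 + 3*(-10)^2 - 2*(-10)^1 - 9 = (1000) + (300) + (20) + (-9) = 1311; answer 1311
Part III: R2 = 1311; d = 1311; squarings mod 783: 242^1=242, 242^2=622, 242^4=82, 242^8=460, 242^16=190, 242^32=82, 242^64=460, 242^128=190, 242^256=82, 242^512=460, 242^1024=190; 242^1311 = 242^1 * 242^2 * 242^4 * 242^8 * 242^16 * 242^256 * 242^1024 = 620 (mod 783); answer 620

620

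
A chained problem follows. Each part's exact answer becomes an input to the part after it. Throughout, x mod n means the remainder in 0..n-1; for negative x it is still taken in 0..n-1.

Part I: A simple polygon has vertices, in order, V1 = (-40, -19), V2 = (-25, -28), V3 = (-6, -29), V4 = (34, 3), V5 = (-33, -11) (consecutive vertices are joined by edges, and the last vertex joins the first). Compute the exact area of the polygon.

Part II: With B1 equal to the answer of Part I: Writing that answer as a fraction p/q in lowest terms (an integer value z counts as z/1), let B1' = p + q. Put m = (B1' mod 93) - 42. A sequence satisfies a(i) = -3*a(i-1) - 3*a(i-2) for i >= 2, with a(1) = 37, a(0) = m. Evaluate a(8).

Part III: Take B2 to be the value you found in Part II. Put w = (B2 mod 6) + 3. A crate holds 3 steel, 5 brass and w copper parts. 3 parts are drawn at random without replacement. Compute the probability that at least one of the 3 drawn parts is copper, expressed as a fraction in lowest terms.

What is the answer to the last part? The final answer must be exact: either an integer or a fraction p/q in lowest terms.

109/165

Part I: cross terms: (-40*-28 - -25*-19)=645, (-25*-29 - -6*-28)=557, (-6*3 - 34*-29)=968, (34*-11 - -33*3)=-275, (-33*-19 - -40*-11)=187; twice the area = |2082| = 2082; area = 1041; answer 1041
Part II: B1 = 1041; threaded value p + q = 1042; m = -23; a(2) = -3*(37) - 3*(-23) = -42; iterating: a(2)=-42, a(3)=15, a(4)=81, a(5)=-288, a(6)=621, a(7)=-999, a(8)=1134; answer 1134
Part III: B2 = 1134; w = 3; total draws C(11,3) = 165; complement C(8,3) = 56; favorable 165 - 56 = 109; P = 109/165; answer 109/165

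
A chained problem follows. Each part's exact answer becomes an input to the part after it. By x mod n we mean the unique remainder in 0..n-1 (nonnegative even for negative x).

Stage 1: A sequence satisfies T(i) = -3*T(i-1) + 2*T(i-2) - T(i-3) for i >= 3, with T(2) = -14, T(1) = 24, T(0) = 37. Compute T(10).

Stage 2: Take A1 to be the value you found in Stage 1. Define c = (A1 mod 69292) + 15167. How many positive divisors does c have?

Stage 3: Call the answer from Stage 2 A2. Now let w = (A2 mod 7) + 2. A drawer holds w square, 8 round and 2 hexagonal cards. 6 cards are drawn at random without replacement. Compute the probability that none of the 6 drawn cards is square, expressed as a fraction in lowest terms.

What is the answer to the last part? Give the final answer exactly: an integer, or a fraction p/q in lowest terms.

Stage 1: T(3) = -3*(-14) + 2*(24) - 1*(37) = 53; iterating: T(3)=53, T(4)=-211, T(5)=753, T(6)=-2734, T(7)=9919, T(8)=-35978, T(9)=130506, T(10)=-473393; answer -473393
Stage 2: A1 = -473393; c = 26818; 26818 = 2 * 11 * 23 * 53; number of divisors = (1+1) * (1+1) * (1+1) * (1+1) = 16; answer 16
Stage 3: A2 = 16; w = 4; total draws C(14,6) = 3003; favorable C(10,6) = 210; P = 10/143; answer 10/143

10/143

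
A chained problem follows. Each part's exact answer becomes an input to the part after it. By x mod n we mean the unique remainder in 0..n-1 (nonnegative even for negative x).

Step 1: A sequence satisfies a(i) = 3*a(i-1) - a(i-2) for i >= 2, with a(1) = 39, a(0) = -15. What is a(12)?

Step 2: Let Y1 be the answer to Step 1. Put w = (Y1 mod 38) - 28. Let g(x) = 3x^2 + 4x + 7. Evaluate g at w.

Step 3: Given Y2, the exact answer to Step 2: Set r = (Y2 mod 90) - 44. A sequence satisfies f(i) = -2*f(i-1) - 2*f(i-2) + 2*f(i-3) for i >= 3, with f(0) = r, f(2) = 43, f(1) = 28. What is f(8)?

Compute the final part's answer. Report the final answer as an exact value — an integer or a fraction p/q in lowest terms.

Step 1: a(2) = 3*(39) - 1*(-15) = 132; iterating: a(2)=132, a(3)=357, a(4)=939, a(5)=2460, a(6)=6441, a(7)=16863, a(8)=44148, a(9)=115581, a(10)=302595, a(11)=792204, a(12)=2074017; answer 2074017
Step 2: Y1 = 2074017; w = -13; 3*(-13)^2 + 4*(-13)^1 + 7 = (507) + (-52) + (7) = 462; answer 462
Step 3: Y2 = 462; r = -32; f(3) = -2*(43) - 2*(28) + 2*(-32) = -206; iterating: f(3)=-206, f(4)=382, f(5)=-266, f(6)=-644, f(7)=2584, f(8)=-4412; answer -4412

-4412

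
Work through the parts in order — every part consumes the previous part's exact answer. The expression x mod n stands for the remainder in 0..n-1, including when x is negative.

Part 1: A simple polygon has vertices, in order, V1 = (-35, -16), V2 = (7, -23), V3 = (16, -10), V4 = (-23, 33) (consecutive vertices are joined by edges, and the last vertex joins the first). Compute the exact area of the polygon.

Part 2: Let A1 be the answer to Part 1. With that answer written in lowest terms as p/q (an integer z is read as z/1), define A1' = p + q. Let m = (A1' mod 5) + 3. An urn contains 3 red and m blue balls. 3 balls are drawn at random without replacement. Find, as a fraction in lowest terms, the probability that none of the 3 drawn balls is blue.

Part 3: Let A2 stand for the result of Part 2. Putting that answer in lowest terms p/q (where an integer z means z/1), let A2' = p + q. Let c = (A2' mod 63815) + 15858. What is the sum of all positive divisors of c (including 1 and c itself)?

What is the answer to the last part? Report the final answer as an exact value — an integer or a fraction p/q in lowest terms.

Part 1: cross terms: (-35*-23 - 7*-16)=917, (7*-10 - 16*-23)=298, (16*33 - -23*-10)=298, (-23*-16 - -35*33)=1523; twice the area = |3036| = 3036; area = 1518; answer 1518
Part 2: A1 = 1518; threaded value p + q = 1519; m = 7; total draws C(10,3) = 120; favorable C(3,3) = 1; P = 1/120; answer 1/120
Part 3: A2 = 1/120; threaded value p + q = 121; c = 15979; 15979 = 19 * 29^2; sigma = (1 + 19) * (1 + 29 + 841) = 20 * 871 = 17420; answer 17420

17420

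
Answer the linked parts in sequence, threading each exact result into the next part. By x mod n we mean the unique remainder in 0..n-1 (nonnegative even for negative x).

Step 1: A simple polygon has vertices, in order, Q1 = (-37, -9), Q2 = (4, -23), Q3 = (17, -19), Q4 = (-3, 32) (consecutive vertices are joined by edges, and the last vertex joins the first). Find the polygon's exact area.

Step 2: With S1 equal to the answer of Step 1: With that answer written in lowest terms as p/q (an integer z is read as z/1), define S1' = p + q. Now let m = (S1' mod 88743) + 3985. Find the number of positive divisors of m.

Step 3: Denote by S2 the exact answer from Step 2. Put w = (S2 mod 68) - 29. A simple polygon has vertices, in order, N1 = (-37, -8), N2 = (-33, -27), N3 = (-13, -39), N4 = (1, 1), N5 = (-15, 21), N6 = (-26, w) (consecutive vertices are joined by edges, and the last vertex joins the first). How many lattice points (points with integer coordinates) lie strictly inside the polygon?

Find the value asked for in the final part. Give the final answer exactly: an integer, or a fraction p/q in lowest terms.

1117

Step 1: cross terms: (-37*-23 - 4*-9)=887, (4*-19 - 17*-23)=315, (17*32 - -3*-19)=487, (-3*-9 - -37*32)=1211; twice the area = |2900| = 2900; area = 1450; answer 1450
Step 2: S1 = 1450; threaded value p + q = 1451; m = 5436; 5436 = 2^2 * 3^2 * 151; number of divisors = (2+1) * (2+1) * (1+1) = 18; answer 18
Step 3: S2 = 18; w = -11; cross terms: (-37*-27 - -33*-8)=735, (-33*-39 - -13*-27)=936, (-13*1 - 1*-39)=26, (1*21 - -15*1)=36, (-15*-11 - -26*21)=711, (-26*-8 - -37*-11)=-199; twice the area = |2245| = 2245; area = 2245/2; boundary points = 1 + 4 + 2 + 4 + 1 + 1 = 13; strictly interior points = area - boundary/2 + 1 = 1117; answer 1117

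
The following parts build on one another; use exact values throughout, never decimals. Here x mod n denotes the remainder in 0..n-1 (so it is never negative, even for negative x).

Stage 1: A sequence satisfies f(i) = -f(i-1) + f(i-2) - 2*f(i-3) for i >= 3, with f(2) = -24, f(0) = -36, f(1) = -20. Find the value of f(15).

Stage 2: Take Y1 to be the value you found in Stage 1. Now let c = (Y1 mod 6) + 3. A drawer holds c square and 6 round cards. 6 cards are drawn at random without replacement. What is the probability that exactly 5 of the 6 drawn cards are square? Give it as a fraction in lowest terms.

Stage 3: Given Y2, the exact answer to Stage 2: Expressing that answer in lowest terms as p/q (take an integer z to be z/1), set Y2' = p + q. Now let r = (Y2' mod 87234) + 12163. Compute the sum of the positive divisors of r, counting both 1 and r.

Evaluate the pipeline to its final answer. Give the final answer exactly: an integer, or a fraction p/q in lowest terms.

23760

Stage 1: f(3) = -1*(-24) + 1*(-20) - 2*(-36) = 76; iterating: f(3)=76, f(4)=-60, f(5)=184, f(6)=-396, f(7)=700, f(8)=-1464, f(9)=2956, f(10)=-5820, f(11)=11704, f(12)=-23436, f(13)=46780, f(14)=-93624, f(15)=187276; answer 187276
Stage 2: Y1 = 187276; c = 7; total draws C(13,6) = 1716; favorable C(7,5)*C(6,1) = 126; P = 21/286; answer 21/286
Stage 3: Y2 = 21/286; threaded value p + q = 307; r = 12470; 12470 = 2 * 5 * 29 * 43; sigma = (1 + 2) * (1 + 5) * (1 + 29) * (1 + 43) = 3 * 6 * 30 * 44 = 23760; answer 23760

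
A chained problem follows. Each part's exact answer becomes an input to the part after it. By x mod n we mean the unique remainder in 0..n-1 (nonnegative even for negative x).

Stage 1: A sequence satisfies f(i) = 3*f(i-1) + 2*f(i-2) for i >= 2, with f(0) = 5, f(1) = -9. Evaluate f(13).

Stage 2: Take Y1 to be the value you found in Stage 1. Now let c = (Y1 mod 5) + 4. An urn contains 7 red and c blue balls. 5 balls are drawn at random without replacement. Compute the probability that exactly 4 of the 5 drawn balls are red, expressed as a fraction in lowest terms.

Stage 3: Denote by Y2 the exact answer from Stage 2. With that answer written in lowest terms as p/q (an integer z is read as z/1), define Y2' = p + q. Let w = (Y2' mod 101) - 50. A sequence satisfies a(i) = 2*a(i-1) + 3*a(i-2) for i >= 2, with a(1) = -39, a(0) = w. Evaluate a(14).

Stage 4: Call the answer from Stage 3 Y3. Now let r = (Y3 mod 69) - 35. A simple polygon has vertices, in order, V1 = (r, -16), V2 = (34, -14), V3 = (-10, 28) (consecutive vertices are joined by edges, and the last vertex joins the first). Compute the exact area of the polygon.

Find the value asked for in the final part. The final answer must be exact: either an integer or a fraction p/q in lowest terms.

Stage 1: f(2) = 3*(-9) + 2*(5) = -17; iterating: f(2)=-17, f(3)=-69, f(4)=-241, f(5)=-861, f(6)=-3065, f(7)=-10917, f(8)=-38881, f(9)=-138477, f(10)=-493193, f(11)=-1756533, f(12)=-6255985, f(13)=-22281021; answer -22281021
Stage 2: Y1 = -22281021; c = 8; total draws C(15,5) = 3003; favorable C(7,4)*C(8,1) = 280; P = 40/429; answer 40/429
Stage 3: Y2 = 40/429; threaded value p + q = 469; w = 15; a(2) = 2*(-39) + 3*(15) = -33; iterating: a(2)=-33, a(3)=-183, a(4)=-465, a(5)=-1479, a(6)=-4353, a(7)=-13143, a(8)=-39345, a(9)=-118119, a(10)=-354273, a(11)=-1062903, a(12)=-3188625, a(13)=-9565959, a(14)=-28697793; answer -28697793
Stage 4: Y3 = -28697793; r = 31; cross terms: (31*-14 - 34*-16)=110, (34*28 - -10*-14)=812, (-10*-16 - 31*28)=-708; twice the area = |214| = 214; area = 107; answer 107

107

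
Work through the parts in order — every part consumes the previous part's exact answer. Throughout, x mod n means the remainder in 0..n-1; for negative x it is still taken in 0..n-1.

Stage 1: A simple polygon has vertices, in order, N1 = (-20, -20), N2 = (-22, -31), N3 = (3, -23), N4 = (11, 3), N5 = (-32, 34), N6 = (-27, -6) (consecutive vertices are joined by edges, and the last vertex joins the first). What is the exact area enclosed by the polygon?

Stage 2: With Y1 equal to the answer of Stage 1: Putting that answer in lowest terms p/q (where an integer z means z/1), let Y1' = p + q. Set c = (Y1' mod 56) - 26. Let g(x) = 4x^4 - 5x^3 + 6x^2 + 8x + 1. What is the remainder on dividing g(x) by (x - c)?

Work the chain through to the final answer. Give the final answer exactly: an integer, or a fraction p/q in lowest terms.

Stage 1: cross terms: (-20*-31 - -22*-20)=180, (-22*-23 - 3*-31)=599, (3*3 - 11*-23)=262, (11*34 - -32*3)=470, (-32*-6 - -27*34)=1110, (-27*-20 - -20*-6)=420; twice the area = |3041| = 3041; area = 3041/2; answer 3041/2
Stage 2: Y1 = 3041/2; threaded value p + q = 3043; c = -7; remainder = value at the root: 4*(-7)^4 - 5*(-7)^3 + 6*(-7)^2 + 8*(-7)^1 + 1 = (9604) + (1715) + (294) + (-56) + (1) = 11558; answer 11558

11558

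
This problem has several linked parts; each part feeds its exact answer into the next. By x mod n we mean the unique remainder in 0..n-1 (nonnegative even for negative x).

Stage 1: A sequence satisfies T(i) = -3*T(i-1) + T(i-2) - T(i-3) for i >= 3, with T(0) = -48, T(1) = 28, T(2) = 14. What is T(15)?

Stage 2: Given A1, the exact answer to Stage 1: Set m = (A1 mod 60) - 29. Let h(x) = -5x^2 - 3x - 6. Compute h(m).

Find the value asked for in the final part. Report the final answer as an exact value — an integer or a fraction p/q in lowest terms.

-146

Stage 1: T(3) = -3*(14) + 1*(28) - 1*(-48) = 34; iterating: T(3)=34, T(4)=-116, T(5)=368, T(6)=-1254, T(7)=4246, T(8)=-14360, T(9)=48580, T(10)=-164346, T(11)=555978, T(12)=-1880860, T(13)=6362904, T(14)=-21525550, T(15)=72820414; answer 72820414
Stage 2: A1 = 72820414; m = 5; -5*(5)^2 - 3*(5)^1 - 6 = (-125) + (-15) + (-6) = -146; answer -146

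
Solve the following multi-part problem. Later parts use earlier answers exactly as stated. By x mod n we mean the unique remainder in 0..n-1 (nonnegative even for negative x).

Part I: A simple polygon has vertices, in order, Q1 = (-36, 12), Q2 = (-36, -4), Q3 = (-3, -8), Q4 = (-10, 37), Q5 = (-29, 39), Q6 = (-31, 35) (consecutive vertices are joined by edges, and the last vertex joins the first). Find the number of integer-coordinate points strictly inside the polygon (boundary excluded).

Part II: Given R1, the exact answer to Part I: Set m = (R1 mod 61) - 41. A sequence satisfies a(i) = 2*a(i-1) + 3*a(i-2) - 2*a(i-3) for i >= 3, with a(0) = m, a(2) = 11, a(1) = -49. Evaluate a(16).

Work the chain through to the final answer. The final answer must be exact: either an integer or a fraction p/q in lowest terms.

-50357027

Part I: cross terms: (-36*-4 - -36*12)=576, (-36*-8 - -3*-4)=276, (-3*37 - -10*-8)=-191, (-10*39 - -29*37)=683, (-29*35 - -31*39)=194, (-31*12 - -36*35)=888; twice the area = |2426| = 2426; area = 1213; boundary points = 16 + 1 + 1 + 1 + 2 + 1 = 22; strictly interior points = area - boundary/2 + 1 = 1203; answer 1203
Part II: R1 = 1203; m = 3; a(3) = 2*(11) + 3*(-49) - 2*(3) = -131; iterating: a(3)=-131, a(4)=-131, a(5)=-677, a(6)=-1485, a(7)=-4739, a(8)=-12579, a(9)=-36405, a(10)=-101069, a(11)=-286195, a(12)=-802787, a(13)=-2262021, a(14)=-6360013, a(15)=-17900515, a(16)=-50357027; answer -50357027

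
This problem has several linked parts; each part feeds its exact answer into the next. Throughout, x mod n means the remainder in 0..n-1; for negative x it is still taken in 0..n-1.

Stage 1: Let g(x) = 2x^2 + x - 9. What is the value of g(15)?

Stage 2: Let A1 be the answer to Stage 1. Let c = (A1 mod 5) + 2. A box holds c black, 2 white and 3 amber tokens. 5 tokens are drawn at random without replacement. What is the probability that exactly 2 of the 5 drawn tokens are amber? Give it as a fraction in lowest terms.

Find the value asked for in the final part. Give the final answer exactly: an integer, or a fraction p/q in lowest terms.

Stage 1: 2*(15)^2 + 1*(15)^1 - 9 = (450) + (15) + (-9) = 456; answer 456
Stage 2: A1 = 456; c = 3; total draws C(8,5) = 56; favorable C(3,2)*C(5,3) = 30; P = 15/28; answer 15/28

15/28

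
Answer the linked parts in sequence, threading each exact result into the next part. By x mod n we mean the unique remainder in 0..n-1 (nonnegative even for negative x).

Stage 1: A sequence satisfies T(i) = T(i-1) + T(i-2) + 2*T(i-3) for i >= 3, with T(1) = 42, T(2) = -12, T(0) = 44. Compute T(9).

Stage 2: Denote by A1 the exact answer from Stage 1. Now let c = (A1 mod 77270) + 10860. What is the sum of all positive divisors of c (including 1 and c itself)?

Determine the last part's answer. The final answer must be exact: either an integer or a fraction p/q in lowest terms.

25344

Stage 1: T(3) = 1*(-12) + 1*(42) + 2*(44) = 118; iterating: T(3)=118, T(4)=190, T(5)=284, T(6)=710, T(7)=1374, T(8)=2652, T(9)=5446; answer 5446
Stage 2: A1 = 5446; c = 16306; 16306 = 2 * 31 * 263; sigma = (1 + 2) * (1 + 31) * (1 + 263) = 3 * 32 * 264 = 25344; answer 25344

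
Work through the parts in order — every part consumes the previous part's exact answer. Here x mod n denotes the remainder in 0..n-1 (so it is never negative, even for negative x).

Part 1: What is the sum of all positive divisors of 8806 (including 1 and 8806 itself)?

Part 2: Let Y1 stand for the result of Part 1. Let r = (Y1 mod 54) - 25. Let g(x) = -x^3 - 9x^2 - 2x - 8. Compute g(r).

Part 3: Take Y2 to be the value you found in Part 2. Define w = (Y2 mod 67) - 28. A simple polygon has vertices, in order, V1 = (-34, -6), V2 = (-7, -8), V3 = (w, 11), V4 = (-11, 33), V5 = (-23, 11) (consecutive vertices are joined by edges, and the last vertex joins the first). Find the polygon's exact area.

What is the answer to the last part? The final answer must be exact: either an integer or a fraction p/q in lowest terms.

Part 1: 8806 = 2 * 7 * 17 * 37; sigma = (1 + 2) * (1 + 7) * (1 + 17) * (1 + 37) = 3 * 8 * 18 * 38 = 16416; answer 16416
Part 2: Y1 = 16416; r = -25; -1*(-25)^3 - 9*(-25)^2 - 2*(-25)^1 - 8 = (15625) + (-5625) + (50) + (-8) = 10042; answer 10042
Part 3: Y2 = 10042; w = 31; cross terms: (-34*-8 - -7*-6)=230, (-7*11 - 31*-8)=171, (31*33 - -11*11)=1144, (-11*11 - -23*33)=638, (-23*-6 - -34*11)=512; twice the area = |2695| = 2695; area = 2695/2; answer 2695/2

2695/2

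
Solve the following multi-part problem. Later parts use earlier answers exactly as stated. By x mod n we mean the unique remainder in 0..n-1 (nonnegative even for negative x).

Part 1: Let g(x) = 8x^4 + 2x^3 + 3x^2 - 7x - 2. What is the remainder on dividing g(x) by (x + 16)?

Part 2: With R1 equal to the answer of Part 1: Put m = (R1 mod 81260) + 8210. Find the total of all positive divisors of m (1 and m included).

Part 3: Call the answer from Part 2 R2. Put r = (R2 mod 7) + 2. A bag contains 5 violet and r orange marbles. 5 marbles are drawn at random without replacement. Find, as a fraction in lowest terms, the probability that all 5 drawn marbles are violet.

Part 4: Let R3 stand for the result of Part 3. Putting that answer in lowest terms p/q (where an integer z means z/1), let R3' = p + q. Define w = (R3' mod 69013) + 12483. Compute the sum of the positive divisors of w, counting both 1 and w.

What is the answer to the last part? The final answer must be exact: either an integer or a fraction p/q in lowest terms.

Part 1: remainder = value at the root: 8*(-16)^4 + 2*(-16)^3 + 3*(-16)^2 - 7*(-16)^1 - 2 = (524288) + (-8192) + (768) + (112) + (-2) = 516974; answer 516974
Part 2: R1 = 516974; m = 37624; 37624 = 2^3 * 4703; sigma = (1 + 2 + 4 + 8) * (1 + 4703) = 15 * 4704 = 70560; answer 70560
Part 3: R2 = 70560; r = 2; total draws C(7,5) = 21; favorable C(5,5) = 1; P = 1/21; answer 1/21
Part 4: R3 = 1/21; threaded value p + q = 22; w = 12505; 12505 = 5 * 41 * 61; sigma = (1 + 5) * (1 + 41) * (1 + 61) = 6 * 42 * 62 = 15624; answer 15624

15624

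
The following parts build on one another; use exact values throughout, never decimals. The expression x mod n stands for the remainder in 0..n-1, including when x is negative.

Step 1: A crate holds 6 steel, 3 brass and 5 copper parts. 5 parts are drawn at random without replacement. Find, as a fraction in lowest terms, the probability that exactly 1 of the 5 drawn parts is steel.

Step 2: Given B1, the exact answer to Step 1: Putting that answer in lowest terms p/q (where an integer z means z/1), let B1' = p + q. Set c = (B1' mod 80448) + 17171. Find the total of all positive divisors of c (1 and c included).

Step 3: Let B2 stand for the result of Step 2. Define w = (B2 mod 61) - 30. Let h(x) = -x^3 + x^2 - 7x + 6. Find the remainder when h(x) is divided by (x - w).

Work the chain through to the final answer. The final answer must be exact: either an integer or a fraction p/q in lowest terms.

1962

Step 1: total draws C(14,5) = 2002; favorable C(6,1)*C(8,4) = 420; P = 30/143; answer 30/143
Step 2: B1 = 30/143; threaded value p + q = 173; c = 17344; 17344 = 2^6 * 271; sigma = (1 + 2 + 4 + 8 + 16 + 32 + 64) * (1 + 271) = 127 * 272 = 34544; answer 34544
Step 3: B2 = 34544; w = -12; remainder = value at the root: -1*(-12)^3 + 1*(-12)^2 - 7*(-12)^1 + 6 = (1728) + (144) + (84) + (6) = 1962; answer 1962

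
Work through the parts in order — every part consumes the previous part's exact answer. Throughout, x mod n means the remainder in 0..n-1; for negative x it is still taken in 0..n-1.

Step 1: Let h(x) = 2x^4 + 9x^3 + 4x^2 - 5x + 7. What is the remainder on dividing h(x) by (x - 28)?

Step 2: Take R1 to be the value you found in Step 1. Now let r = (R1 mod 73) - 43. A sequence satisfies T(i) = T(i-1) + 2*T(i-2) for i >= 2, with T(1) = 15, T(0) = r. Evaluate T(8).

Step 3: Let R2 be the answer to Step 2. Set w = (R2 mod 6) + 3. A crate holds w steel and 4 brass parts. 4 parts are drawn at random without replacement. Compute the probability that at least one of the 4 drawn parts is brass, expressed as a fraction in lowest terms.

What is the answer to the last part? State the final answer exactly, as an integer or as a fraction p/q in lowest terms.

Step 1: remainder = value at the root: 2*(28)^4 + 9*(28)^3 + 4*(28)^2 - 5*(28)^1 + 7 = (1229312) + (197568) + (3136) + (-140) + (7) = 1429883; answer 1429883
Step 2: R1 = 1429883; r = -11; T(2) = 1*(15) + 2*(-11) = -7; iterating: T(2)=-7, T(3)=23, T(4)=9, T(5)=55, T(6)=73, T(7)=183, T(8)=329; answer 329
Step 3: R2 = 329; w = 8; total draws C(12,4) = 495; complement C(8,4) = 70; favorable 495 - 70 = 425; P = 85/99; answer 85/99

85/99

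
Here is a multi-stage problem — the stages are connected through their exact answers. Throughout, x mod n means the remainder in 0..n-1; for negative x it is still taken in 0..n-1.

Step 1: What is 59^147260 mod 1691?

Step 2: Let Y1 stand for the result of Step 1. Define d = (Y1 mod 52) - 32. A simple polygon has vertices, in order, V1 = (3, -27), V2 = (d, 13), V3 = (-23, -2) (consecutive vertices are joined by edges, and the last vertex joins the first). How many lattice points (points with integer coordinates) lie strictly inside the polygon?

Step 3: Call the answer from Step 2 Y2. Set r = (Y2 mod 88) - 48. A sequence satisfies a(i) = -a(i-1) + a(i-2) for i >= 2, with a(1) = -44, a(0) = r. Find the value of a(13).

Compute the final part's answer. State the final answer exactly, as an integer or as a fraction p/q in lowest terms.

Step 1: squarings mod 1691: 59^1=59, 59^2=99, 59^4=1346, 59^8=655, 59^16=1202, 59^32=690, 59^64=929, 59^128=631, 59^256=776, 59^512=180, 59^1024=271, 59^2048=728, 59^4096=701, 59^8192=1011, 59^16384=757, 59^32768=1491, 59^65536=1107, 59^131072=1165; 59^147260 = 59^4 * 59^8 * 59^16 * 59^32 * 59^256 * 59^512 * 59^1024 * 59^2048 * 59^4096 * 59^8192 * 59^131072 = 1182 (mod 1691); answer 1182
Step 2: Y1 = 1182; d = 6; cross terms: (3*13 - 6*-27)=201, (6*-2 - -23*13)=287, (-23*-27 - 3*-2)=627; twice the area = |1115| = 1115; area = 1115/2; boundary points = 1 + 1 + 1 = 3; strictly interior points = area - boundary/2 + 1 = 557; answer 557
Step 3: Y2 = 557; r = -19; a(2) = -1*(-44) + 1*(-19) = 25; iterating: a(2)=25, a(3)=-69, a(4)=94, a(5)=-163, a(6)=257, a(7)=-420, a(8)=677, a(9)=-1097, a(10)=1774, a(11)=-2871, a(12)=4645, a(13)=-7516; answer -7516

-7516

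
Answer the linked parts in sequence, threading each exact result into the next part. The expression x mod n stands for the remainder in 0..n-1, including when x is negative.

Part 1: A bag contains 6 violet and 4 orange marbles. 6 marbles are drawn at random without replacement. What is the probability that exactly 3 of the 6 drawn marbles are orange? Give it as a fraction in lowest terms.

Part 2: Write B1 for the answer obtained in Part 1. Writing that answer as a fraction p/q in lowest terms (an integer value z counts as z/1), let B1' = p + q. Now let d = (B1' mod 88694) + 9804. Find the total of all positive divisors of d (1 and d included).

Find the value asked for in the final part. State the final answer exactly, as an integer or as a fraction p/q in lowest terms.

Part 1: total draws C(10,6) = 210; favorable C(4,3)*C(6,3) = 80; P = 8/21; answer 8/21
Part 2: B1 = 8/21; threaded value p + q = 29; d = 9833; 9833 is prime, so its only divisors are 1 and 9833; sigma = 1 + 9833 = 9834; answer 9834

9834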